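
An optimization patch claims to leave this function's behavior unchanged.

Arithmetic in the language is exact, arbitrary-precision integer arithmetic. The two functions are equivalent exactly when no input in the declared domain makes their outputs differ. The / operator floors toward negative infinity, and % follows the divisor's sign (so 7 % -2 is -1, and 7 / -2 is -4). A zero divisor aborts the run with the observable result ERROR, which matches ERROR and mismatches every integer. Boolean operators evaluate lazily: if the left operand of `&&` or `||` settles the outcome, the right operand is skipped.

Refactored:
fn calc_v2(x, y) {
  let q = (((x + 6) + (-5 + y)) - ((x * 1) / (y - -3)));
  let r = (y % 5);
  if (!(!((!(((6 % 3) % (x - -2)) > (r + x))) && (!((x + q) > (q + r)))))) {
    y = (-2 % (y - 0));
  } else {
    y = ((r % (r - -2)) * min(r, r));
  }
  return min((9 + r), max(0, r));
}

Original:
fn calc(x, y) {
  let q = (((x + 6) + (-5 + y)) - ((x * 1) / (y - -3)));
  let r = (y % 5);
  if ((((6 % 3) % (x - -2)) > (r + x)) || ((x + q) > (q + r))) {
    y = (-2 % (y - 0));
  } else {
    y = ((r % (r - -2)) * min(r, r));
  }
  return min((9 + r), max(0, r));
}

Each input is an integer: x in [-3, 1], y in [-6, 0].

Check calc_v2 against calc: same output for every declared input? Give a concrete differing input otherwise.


Consider the input x=-3, y=0.
calc: q becomes -1; next r becomes 0; next ((((6 % 3) % (x - -2)) > (r + x)) || ((x + q) > (q + r))) evaluates to true; next hits division by zero so the output is ERROR
calc_v2: q becomes -1; next r becomes 0; next (!(!((!(((6 % 3) % (x - -2)) > (r + x))) && (!((x + q) > (q + r)))))) evaluates to false; next y becomes 0; next final value 0
ERROR against 0: the behavior changed.
verdict: not equivalent; witness: x=-3, y=0


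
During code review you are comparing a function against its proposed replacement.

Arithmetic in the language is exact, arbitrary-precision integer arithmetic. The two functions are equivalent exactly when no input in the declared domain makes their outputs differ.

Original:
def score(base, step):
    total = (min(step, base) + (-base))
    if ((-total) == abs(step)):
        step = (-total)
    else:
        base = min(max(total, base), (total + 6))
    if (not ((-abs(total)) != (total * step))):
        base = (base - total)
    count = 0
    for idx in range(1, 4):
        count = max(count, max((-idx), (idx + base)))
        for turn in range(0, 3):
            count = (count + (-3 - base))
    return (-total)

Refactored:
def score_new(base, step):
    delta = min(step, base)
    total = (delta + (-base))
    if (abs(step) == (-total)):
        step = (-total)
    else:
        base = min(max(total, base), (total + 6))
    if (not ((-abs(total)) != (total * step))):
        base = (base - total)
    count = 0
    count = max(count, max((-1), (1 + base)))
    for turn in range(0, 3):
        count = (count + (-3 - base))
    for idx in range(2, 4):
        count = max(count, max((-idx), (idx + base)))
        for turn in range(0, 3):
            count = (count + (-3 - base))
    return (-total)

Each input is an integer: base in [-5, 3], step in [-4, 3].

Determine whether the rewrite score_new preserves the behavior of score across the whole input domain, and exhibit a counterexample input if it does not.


This is a faithful refactor — arithmetic usage differs; and constant usage differs; and min/max/abs usage differs; and loop structure differs; and local variable names differ; and statement counts differ, but the computed results match everywhere.
Tracing base=-2, step=-1: score: total := 0 | ((-total) == abs(step)): false | base := 0 | (not ((-abs(total)) != (total * step))): true | base := 0 | count := 0 | iter idx=1: | count := 1 | iter turn=0: | count := -2 | iter turn=1: | count := -5 | iter turn=2: | count := -8 | iter idx=2: | count := 2 | iter turn=0: | count := -1 | iter turn=1: | count := -4 | iter turn=2: | count := -7 | iter idx=3: | count := 3 | iter turn=0: | count := 0 | iter turn=1: | count := -3 | iter turn=2: | count := -6 | result 0 | score_new: delta := -2 | total := 0 | (abs(step) == (-total)): false | base := 0 | (not ((-abs(total)) != (total * step))): true | base := 0 | count := 0 | count := 1 | iter turn=0: | count := -2 | iter turn=1: | count := -5 | iter turn=2: | count := -8 | iter idx=2: | count := 2 | iter turn=0: | count := -1 | iter turn=1: | count := -4 | iter turn=2: | count := -7 | iter idx=3: | count := 3 | iter turn=0: | count := 0 | iter turn=1: | count := -3 | iter turn=2: | count := -6 | result 0 — matching result 0.
Sweeping the whole domain (72 inputs) finds no disagreement.
verdict: equivalent


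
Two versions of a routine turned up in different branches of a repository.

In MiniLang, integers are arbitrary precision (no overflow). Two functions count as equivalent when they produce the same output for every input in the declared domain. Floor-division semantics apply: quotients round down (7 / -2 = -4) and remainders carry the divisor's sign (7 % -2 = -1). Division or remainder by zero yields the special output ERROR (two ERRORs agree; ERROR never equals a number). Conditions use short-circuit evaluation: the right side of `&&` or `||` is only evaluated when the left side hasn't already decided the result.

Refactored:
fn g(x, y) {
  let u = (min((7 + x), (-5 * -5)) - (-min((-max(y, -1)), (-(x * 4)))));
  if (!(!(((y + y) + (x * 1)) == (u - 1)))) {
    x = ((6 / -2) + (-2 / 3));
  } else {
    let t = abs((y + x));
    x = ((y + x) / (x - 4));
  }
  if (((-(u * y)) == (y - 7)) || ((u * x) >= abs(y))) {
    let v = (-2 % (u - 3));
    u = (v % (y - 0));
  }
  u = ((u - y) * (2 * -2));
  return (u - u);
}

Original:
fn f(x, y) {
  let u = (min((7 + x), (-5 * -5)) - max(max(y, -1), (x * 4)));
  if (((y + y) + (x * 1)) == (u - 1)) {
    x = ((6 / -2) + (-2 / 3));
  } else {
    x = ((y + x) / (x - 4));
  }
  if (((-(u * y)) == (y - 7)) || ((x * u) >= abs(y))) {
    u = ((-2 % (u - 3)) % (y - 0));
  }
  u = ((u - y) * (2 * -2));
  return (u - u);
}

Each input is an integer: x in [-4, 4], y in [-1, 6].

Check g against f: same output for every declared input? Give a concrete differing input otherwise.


Side by side, the visible changes include: arithmetic usage differs; boolean connective usage differs; statement counts differ; local variable names differ; min/max/abs usage differs.
Spot check at x=3, y=2 — f: u = -2; (((y + y) + (x * 1)) == (u - 1)) -> false; x = -5; (((-(u * y)) == (y - 7)) || ((x * u) >= abs(y))) -> true; u = 0; u = 8; return 0. g: u = -2; (!(!(((y + y) + (x * 1)) == (u - 1)))) -> false; t = 5; x = -5; (((-(u * y)) == (y - 7)) || ((u * x) >= abs(y))) -> true; v = -2; u = 0; u = 8; return 0. Both give 0.
Sweeping the whole domain (72 inputs) finds no disagreement.
verdict: equivalent


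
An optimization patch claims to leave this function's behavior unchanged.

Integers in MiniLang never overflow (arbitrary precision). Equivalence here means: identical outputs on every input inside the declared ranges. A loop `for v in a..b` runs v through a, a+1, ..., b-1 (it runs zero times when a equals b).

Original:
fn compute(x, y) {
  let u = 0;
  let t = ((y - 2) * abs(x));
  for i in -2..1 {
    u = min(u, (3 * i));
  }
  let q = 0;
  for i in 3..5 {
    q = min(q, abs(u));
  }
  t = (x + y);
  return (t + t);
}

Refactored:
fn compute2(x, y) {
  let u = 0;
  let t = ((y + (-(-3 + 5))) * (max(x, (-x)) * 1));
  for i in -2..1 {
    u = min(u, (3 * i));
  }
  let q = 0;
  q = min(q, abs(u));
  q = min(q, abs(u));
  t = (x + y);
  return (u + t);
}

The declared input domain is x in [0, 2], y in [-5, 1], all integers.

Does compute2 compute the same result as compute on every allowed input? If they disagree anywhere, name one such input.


Not equivalent: x=0, y=-5 separates them (-10 vs -11).
compute: u becomes 0; next t becomes 0; next at i=-2:; next u becomes -6; next at i=-1:; next u becomes -6; next at i=0:; next u becomes -6; next q becomes 0; next at i=3:; next q becomes 0; next at i=4:; next q becomes 0; next t becomes -5; next final value -10
compute2: u becomes 0; next t becomes 0; next at i=-2:; next u becomes -6; next at i=-1:; next u becomes -6; next at i=0:; next u becomes -6; next q becomes 0; next q becomes 0; next q becomes 0; next t becomes -5; next final value -11
verdict: not equivalent; witness: x=0, y=-5


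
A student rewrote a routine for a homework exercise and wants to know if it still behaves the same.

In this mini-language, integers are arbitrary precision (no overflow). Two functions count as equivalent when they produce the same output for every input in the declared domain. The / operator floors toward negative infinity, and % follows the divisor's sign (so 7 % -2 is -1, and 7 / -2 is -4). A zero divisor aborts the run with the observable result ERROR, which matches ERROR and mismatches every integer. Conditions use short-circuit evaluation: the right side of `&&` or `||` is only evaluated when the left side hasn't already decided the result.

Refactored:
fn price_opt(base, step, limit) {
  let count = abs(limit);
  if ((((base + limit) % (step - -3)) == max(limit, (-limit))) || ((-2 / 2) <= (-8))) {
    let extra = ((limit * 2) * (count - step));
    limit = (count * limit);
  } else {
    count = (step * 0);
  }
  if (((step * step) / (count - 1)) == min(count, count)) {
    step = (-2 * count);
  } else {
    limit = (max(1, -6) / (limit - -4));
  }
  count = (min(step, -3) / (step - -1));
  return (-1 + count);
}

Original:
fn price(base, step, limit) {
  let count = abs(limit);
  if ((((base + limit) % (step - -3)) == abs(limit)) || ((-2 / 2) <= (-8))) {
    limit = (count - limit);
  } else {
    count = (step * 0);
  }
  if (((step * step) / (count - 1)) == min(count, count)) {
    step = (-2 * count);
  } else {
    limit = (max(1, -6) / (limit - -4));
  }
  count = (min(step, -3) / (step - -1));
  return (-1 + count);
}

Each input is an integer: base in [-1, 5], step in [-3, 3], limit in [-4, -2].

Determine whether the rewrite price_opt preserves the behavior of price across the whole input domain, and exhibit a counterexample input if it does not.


Not equivalent: base=-1, step=2, limit=-2 separates them (-2 vs ERROR).
price: count = 2; ((((base + limit) % (step - -3)) == abs(limit)) || ((-2 / 2) <= (-8))) -> true; limit = 4; (((step * step) / (count - 1)) == min(count, count)) -> false; limit = 0; count = -1; return -2
price_opt: count = 2; ((((base + limit) % (step - -3)) == max(limit, (-limit))) || ((-2 / 2) <= (-8))) -> true; extra = 0; limit = -4; (((step * step) / (count - 1)) == min(count, count)) -> false; division by zero -> ERROR
verdict: not equivalent; witness: base=-1, step=2, limit=-2


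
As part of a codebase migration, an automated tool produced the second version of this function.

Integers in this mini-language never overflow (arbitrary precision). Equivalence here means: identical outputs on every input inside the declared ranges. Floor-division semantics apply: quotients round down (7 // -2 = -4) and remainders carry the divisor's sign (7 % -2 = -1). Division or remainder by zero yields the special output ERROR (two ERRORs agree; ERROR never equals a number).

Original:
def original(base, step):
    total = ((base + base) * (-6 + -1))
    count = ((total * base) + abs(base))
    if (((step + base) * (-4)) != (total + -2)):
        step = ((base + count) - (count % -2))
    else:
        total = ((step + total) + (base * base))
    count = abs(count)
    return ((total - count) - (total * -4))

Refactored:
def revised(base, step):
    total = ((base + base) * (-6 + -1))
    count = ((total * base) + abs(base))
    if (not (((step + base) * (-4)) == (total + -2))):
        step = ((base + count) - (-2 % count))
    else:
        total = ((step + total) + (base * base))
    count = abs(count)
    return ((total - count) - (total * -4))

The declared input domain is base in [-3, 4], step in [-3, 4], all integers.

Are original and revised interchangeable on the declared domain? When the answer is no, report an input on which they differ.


These are not equivalent — on base=0, step=-3 the outputs split (0 vs ERROR).
original: total becomes 0; next count becomes 0; next (((step + base) * (-4)) != (total + -2)) evaluates to true; next step becomes 0; next count becomes 0; next final value 0
revised: total becomes 0; next count becomes 0; next (not (((step + base) * (-4)) == (total + -2))) evaluates to true; next hits division by zero so the output is ERROR
verdict: not equivalent; witness: base=0, step=-3


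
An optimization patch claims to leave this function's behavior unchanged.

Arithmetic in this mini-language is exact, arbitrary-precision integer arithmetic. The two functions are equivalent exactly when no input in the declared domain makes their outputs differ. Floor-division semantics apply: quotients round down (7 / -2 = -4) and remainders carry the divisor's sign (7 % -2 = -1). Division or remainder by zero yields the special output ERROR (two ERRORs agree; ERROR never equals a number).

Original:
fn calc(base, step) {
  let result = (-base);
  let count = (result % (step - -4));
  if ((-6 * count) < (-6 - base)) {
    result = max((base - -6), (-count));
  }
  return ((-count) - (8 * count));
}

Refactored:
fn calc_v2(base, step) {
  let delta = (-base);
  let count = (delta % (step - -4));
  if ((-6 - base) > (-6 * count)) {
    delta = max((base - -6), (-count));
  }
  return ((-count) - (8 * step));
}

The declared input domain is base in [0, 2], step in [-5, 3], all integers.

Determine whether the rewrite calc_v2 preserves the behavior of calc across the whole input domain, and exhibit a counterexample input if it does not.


These are not equivalent — on base=0, step=-5 the outputs split (0 vs 40).
calc: result = 0; count = 0; ((-6 * count) < (-6 - base)) -> false; return 0
calc_v2: delta = 0; count = 0; ((-6 - base) > (-6 * count)) -> false; return 40
verdict: not equivalent; witness: base=0, step=-5


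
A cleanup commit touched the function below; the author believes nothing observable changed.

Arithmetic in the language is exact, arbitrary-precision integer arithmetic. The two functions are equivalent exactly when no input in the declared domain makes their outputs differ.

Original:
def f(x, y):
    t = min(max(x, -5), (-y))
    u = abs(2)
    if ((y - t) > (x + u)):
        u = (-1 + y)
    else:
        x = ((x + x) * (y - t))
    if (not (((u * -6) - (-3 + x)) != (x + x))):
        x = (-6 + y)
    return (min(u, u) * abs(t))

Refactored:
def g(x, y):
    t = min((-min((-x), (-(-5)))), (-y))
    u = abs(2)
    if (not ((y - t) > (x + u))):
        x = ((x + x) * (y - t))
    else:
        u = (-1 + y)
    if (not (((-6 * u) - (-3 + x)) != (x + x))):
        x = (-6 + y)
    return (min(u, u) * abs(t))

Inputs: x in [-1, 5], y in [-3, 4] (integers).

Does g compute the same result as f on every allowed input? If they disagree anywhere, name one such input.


Changes here: boolean connective usage differs, and min/max/abs usage differs; the full 56-point sweep finds no disagreement.
verdict: equivalent


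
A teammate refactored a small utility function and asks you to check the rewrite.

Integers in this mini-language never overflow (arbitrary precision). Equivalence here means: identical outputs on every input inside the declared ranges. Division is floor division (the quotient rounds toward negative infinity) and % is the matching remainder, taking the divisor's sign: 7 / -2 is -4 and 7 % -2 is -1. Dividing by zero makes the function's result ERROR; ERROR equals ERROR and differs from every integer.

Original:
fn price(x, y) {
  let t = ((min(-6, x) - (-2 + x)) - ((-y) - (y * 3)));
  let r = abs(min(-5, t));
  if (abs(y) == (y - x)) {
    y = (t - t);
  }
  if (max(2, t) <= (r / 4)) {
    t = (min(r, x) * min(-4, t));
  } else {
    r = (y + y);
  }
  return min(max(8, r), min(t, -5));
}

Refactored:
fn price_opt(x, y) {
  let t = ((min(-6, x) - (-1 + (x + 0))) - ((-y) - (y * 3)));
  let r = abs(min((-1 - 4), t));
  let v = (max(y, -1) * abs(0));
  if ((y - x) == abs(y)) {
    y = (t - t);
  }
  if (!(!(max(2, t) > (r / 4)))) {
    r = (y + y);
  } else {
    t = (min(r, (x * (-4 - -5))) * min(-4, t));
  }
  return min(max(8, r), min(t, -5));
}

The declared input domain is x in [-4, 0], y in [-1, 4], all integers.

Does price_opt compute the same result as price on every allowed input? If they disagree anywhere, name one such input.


Evaluate both at x=-3, y=-1.
price: t := -5 | r := 5 | (abs(y) == (y - x)): false | (max(2, t) <= (r / 4)): false | r := -2 | result -5
price_opt: t := -6 | r := 6 | v := 0 | ((y - x) == abs(y)): false | (!(!(max(2, t) > (r / 4)))): true | r := -2 | result -6
-5 vs -6 — the two versions disagree here.
verdict: not equivalent; witness: x=-3, y=-1


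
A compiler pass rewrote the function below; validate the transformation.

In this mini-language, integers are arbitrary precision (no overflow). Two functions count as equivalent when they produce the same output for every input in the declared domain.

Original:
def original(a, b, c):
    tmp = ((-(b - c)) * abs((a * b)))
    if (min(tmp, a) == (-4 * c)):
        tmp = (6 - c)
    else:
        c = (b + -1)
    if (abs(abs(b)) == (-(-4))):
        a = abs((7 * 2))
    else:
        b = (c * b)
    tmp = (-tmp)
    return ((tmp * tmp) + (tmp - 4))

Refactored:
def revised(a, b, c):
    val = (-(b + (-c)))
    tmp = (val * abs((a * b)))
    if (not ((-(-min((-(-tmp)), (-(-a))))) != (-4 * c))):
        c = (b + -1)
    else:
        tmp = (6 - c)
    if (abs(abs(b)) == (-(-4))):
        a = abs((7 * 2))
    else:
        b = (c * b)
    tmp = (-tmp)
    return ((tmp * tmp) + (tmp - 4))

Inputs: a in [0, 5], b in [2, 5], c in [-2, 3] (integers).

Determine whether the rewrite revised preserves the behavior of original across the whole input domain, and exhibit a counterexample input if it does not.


Try a=0, b=2, c=-2.
original: tmp=0, then (min(tmp, a) == (-4 * c)) is false, then c=1, then (abs(abs(b)) == (-(-4))) is false, then b=2, then tmp=0, then returns -4
revised: val=-4, then tmp=0, then (not ((-(-min((-(-tmp)), (-(-a))))) != (-4 * c))) is false, then tmp=8, then (abs(abs(b)) == (-(-4))) is false, then b=-4, then tmp=-8, then returns 52
-4 vs 52 — the two versions disagree here.
verdict: not equivalent; witness: a=0, b=2, c=-2


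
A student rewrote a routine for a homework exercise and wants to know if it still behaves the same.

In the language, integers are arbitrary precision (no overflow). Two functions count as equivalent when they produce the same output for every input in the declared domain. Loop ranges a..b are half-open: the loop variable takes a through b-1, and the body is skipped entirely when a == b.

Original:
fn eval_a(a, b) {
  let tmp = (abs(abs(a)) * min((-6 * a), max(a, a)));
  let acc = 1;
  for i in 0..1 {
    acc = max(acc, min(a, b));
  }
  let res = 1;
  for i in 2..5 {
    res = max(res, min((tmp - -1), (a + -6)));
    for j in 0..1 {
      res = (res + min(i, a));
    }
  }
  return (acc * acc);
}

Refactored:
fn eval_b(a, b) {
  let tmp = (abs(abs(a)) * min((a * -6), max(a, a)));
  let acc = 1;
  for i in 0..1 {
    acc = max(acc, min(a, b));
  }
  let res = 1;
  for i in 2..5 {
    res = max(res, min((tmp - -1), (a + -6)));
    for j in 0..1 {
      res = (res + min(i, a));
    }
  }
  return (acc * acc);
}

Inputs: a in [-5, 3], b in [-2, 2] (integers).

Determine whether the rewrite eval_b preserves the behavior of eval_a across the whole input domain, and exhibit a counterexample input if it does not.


Side by side, the visible changes include: same computation, different form.
Tracing a=0, b=1: eval_a: tmp=0, then acc=1, then (i=0), then acc=1, then res=1, then (i=2), then res=1, then (j=0), then res=1, then (i=3), then res=1, then (j=0), then res=1, then (i=4), then res=1, then (j=0), then res=1, then returns 1 | eval_b: tmp=0, then acc=1, then (i=0), then acc=1, then res=1, then (i=2), then res=1, then (j=0), then res=1, then (i=3), then res=1, then (j=0), then res=1, then (i=4), then res=1, then (j=0), then res=1, then returns 1 — matching result 1.
Across all 45 domain points the two functions coincide.
verdict: equivalent


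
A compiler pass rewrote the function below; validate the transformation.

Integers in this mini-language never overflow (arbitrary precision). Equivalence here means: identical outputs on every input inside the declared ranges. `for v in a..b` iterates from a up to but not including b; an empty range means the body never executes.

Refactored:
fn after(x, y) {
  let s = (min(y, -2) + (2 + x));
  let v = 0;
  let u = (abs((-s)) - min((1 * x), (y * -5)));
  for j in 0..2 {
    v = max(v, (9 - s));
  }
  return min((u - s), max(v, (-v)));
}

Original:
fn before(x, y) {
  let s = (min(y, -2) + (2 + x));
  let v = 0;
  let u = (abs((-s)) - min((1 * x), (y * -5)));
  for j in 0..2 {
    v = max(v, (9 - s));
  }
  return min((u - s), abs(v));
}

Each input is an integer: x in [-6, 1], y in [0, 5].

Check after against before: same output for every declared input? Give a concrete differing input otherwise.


The two are interchangeable: min/max/abs usage differs, and every declared input agrees.
Tracing x=1, y=2: before: s = 1; v = 0; u = 11; [j=0]; v = 8; [j=1]; v = 8; return 8 | after: s = 1; v = 0; u = 11; [j=0]; v = 8; [j=1]; v = 8; return 8 — matching result 8.
Across all 48 domain points the two functions coincide.
verdict: equivalent


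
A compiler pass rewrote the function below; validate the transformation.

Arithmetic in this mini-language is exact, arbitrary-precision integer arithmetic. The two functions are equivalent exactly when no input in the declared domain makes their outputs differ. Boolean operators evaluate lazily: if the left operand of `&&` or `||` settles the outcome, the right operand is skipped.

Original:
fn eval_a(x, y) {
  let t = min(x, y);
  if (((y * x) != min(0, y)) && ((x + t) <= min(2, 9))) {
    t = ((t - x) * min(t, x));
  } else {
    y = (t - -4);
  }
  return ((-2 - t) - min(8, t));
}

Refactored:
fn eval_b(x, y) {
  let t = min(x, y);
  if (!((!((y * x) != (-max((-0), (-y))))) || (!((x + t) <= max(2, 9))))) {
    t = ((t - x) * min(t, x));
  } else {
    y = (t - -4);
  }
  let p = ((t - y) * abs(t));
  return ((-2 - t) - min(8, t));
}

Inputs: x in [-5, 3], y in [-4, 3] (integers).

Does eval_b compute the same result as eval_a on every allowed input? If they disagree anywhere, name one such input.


On input x=2, y=1, eval_a returns -4 while eval_b returns 0.
verdict: not equivalent; witness: x=2, y=1


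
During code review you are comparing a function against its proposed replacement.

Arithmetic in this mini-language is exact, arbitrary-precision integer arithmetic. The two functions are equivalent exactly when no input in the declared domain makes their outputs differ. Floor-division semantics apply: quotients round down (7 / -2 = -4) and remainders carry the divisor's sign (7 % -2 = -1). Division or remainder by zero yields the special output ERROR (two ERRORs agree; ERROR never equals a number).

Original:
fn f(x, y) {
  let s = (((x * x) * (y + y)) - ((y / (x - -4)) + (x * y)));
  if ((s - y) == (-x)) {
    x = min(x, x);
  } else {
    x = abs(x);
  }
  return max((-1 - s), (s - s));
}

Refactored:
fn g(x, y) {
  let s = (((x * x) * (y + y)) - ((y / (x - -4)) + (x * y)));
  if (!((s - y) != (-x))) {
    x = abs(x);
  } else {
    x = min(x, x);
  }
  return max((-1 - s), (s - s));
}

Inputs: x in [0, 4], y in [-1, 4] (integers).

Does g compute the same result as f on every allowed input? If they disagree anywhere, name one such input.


Equivalent. Although `((s - y) == (-x))` became `((s - y) != (-x))`, no input in the stated domain can expose it.
An exhaustive pass over the 30 declared inputs shows identical outputs.
Spot check at x=3, y=4 — f: s = 60; ((s - y) == (-x)) -> false; x = 3; return 0. g: s = 60; (!((s - y) != (-x))) -> false; x = 3; return 0. Both give 0.
verdict: equivalent


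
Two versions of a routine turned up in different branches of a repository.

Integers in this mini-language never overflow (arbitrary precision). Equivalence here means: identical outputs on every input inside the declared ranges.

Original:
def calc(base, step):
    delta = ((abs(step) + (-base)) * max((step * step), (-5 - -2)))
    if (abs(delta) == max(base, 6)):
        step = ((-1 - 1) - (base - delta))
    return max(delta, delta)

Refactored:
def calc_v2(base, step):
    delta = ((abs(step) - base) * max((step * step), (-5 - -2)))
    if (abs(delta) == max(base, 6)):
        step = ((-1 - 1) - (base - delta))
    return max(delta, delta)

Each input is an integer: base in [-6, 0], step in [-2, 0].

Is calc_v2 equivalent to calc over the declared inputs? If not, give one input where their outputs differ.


Although arithmetic usage differs, 21/21 inputs agree.
verdict: equivalent


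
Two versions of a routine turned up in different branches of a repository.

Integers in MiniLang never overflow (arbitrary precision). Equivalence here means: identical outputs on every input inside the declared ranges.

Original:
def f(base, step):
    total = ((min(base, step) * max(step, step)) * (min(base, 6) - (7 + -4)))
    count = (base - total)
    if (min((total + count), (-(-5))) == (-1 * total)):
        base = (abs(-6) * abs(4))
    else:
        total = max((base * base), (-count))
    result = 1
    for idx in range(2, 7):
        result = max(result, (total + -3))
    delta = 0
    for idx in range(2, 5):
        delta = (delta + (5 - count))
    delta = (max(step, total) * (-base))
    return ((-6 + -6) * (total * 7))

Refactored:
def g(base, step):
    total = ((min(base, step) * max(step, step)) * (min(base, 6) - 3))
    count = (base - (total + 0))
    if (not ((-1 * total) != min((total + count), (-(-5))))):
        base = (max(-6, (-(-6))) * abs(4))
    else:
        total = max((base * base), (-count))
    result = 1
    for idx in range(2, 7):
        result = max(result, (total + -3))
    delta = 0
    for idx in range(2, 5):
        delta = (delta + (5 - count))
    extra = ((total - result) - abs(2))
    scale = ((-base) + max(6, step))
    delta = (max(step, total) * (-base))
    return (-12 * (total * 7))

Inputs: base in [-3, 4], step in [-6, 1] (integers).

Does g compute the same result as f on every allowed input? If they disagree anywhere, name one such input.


Behavior is preserved: although min/max/abs usage differs; and comparison usage differs; and statement counts differ; and constant usage differs; and boolean connective usage differs; and arithmetic usage differs; and local variable names differ, the outputs never diverge.
One worked example (base=3, step=-4) — f: total = 0; count = 3; (min((total + count), (-(-5))) == (-1 * total)) -> false; total = 9; result = 1; [idx=2]; result = 6; [idx=3]; result = 6; [idx=4]; result = 6; [idx=5]; result = 6; [idx=6]; result = 6; delta = 0; [idx=2]; delta = 2; [idx=3]; delta = 4; [idx=4]; delta = 6; delta = -27; return -756; g: total = 0; count = 3; (not ((-1 * total) != min((total + count), (-(-5))))) -> false; total = 9; result = 1; [idx=2]; result = 6; [idx=3]; result = 6; [idx=4]; result = 6; [idx=5]; result = 6; [idx=6]; result = 6; delta = 0; [idx=2]; delta = 2; [idx=3]; delta = 4; [idx=4]; delta = 6; extra = 1; scale = 3; delta = -27; return -756; agreement on -756.
Every one of the 64 inputs gives matching results.
verdict: equivalent


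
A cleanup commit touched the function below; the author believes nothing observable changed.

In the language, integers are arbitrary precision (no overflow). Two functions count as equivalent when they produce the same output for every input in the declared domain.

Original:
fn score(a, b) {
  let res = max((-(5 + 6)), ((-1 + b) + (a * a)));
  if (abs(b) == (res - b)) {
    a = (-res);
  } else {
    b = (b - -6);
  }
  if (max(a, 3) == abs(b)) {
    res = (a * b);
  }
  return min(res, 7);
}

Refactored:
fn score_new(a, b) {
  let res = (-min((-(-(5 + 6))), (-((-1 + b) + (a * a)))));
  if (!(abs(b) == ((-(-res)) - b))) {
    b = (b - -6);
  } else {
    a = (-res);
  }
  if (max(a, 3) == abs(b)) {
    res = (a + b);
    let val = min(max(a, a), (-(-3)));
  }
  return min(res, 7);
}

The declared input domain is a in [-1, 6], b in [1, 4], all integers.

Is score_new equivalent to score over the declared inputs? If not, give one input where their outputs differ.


The rewrite breaks on a=2, b=3, where the results are -18 and -3.
score: res=6, then (abs(b) == (res - b)) is true, then a=-6, then (max(a, 3) == abs(b)) is true, then res=-18, then returns -18
score_new: res=6, then (!(abs(b) == ((-(-res)) - b))) is false, then a=-6, then (max(a, 3) == abs(b)) is true, then res=-3, then val=-6, then returns -3
verdict: not equivalent; witness: a=2, b=3


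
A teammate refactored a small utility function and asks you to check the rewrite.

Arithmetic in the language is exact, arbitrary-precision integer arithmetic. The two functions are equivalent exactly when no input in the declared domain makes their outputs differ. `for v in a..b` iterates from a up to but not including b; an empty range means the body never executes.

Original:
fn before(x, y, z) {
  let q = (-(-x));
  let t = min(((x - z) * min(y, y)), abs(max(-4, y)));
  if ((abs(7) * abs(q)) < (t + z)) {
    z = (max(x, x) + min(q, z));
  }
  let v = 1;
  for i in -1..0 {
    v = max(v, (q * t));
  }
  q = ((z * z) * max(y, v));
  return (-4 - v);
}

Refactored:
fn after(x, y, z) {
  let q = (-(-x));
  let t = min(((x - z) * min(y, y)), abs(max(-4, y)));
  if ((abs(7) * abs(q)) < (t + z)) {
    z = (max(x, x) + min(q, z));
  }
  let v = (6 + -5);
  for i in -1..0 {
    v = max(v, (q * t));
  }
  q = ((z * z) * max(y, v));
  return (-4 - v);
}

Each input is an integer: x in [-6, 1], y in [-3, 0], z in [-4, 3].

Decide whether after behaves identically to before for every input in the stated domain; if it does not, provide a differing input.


This is a faithful refactor — constant usage differs, arithmetic usage differs, but the computed results match everywhere.
One worked example (x=0, y=-1, z=-1) — before: q=0, then t=-1, then ((abs(7) * abs(q)) < (t + z)) is false, then v=1, then (i=-1), then v=1, then q=1, then returns -5; after: q=0, then t=-1, then ((abs(7) * abs(q)) < (t + z)) is false, then v=1, then (i=-1), then v=1, then q=1, then returns -5; agreement on -5.
Every one of the 256 inputs gives matching results.
verdict: equivalent


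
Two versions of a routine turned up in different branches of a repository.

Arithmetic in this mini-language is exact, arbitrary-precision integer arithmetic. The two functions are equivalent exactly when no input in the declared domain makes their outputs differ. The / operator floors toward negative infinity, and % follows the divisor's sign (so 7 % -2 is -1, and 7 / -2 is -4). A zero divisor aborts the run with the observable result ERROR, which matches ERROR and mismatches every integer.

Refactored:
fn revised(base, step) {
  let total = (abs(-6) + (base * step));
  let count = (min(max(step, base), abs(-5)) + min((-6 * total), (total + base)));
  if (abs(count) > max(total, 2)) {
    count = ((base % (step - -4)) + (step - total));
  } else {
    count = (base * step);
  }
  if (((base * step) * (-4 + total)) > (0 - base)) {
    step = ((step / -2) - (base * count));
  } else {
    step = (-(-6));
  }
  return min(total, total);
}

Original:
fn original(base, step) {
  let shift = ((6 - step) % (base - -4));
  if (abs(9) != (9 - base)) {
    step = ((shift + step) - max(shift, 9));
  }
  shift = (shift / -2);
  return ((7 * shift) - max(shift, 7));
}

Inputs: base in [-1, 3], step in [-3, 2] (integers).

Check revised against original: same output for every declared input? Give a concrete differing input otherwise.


There is a counterexample at base=-1, step=-3: -7 on one side, 9 on the other.
original: shift becomes 0; next (abs(9) != (9 - base)) evaluates to true; next step becomes -12; next shift becomes 0; next final value -7
revised: total becomes 9; next count becomes -55; next (abs(count) > max(total, 2)) evaluates to true; next count becomes -12; next (((base * step) * (-4 + total)) > (0 - base)) evaluates to true; next step becomes -11; next final value 9
verdict: not equivalent; witness: base=-1, step=-3


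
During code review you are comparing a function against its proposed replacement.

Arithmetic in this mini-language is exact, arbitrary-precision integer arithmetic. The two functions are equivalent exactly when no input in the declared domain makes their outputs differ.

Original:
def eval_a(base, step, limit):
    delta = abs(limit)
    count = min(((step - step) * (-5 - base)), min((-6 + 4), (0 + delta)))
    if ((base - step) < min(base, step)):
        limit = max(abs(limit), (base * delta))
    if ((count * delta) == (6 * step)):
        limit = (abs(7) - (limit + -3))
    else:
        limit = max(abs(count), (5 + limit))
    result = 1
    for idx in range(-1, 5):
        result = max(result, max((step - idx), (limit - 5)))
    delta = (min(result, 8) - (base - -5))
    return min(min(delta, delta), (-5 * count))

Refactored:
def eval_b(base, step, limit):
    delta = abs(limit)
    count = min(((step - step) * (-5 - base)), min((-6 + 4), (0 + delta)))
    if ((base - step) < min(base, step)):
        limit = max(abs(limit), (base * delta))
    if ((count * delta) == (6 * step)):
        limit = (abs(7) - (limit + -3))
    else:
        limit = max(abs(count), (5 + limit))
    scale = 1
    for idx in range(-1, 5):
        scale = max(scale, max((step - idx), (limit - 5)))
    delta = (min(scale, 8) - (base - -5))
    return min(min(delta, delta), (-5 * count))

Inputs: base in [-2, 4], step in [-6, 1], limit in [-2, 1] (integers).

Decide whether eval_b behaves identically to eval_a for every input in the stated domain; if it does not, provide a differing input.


Equivalent — the differences include local variable names differ, yet no declared input distinguishes the two.
One worked example (base=0, step=-2, limit=-1) — eval_a: delta := 1 | count := -2 | ((base - step) < min(base, step)): false | ((count * delta) == (6 * step)): false | limit := 4 | result := 1 | iter idx=-1: | result := 1 | iter idx=0: | result := 1 | iter idx=1: | result := 1 | iter idx=2: | result := 1 | iter idx=3: | result := 1 | iter idx=4: | result := 1 | delta := -4 | result -4; eval_b: delta := 1 | count := -2 | ((base - step) < min(base, step)): false | ((count * delta) == (6 * step)): false | limit := 4 | scale := 1 | iter idx=-1: | scale := 1 | iter idx=0: | scale := 1 | iter idx=1: | scale := 1 | iter idx=2: | scale := 1 | iter idx=3: | scale := 1 | iter idx=4: | scale := 1 | delta := -4 | result -4; agreement on -4.
An exhaustive pass over the 224 declared inputs shows identical outputs.
verdict: equivalent


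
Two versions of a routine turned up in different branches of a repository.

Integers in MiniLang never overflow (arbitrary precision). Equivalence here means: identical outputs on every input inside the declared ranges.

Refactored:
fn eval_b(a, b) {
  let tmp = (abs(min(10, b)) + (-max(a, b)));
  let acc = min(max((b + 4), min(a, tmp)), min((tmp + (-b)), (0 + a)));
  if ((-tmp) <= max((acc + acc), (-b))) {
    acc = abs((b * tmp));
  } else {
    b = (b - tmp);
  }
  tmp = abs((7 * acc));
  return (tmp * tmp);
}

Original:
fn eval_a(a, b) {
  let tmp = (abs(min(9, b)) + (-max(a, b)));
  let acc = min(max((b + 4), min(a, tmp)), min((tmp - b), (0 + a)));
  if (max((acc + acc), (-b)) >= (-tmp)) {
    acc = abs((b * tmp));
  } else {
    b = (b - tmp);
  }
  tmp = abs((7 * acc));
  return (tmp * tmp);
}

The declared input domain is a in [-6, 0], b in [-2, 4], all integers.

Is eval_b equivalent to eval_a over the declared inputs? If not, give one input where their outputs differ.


The edit looks behavioral (`9` became `10`), but over these ranges it never changes the outcome.
Tracing a=-3, b=0: eval_a: tmp=0, then acc=-3, then (max((acc + acc), (-b)) >= (-tmp)) is true, then acc=0, then tmp=0, then returns 0 | eval_b: tmp=0, then acc=-3, then ((-tmp) <= max((acc + acc), (-b))) is true, then acc=0, then tmp=0, then returns 0 — matching result 0.
Every one of the 49 inputs gives matching results.
verdict: equivalent


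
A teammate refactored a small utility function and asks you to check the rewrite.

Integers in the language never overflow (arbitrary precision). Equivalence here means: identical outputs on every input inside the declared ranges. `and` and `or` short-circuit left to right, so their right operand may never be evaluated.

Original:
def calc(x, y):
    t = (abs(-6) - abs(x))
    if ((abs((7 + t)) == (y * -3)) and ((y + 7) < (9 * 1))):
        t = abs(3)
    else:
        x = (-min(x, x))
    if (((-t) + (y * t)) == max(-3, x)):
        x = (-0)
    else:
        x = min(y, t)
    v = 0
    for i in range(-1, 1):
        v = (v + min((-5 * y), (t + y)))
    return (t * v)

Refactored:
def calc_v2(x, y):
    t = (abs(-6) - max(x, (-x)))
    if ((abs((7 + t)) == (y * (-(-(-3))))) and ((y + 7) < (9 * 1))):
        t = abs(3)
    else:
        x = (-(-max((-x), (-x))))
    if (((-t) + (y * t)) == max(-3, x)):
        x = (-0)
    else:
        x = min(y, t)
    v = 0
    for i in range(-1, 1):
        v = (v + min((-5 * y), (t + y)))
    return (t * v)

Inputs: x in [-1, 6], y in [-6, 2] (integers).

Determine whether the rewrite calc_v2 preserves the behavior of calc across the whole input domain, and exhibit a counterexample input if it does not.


Differences: min/max/abs usage differs — yet all 72 inputs agree.
verdict: equivalent


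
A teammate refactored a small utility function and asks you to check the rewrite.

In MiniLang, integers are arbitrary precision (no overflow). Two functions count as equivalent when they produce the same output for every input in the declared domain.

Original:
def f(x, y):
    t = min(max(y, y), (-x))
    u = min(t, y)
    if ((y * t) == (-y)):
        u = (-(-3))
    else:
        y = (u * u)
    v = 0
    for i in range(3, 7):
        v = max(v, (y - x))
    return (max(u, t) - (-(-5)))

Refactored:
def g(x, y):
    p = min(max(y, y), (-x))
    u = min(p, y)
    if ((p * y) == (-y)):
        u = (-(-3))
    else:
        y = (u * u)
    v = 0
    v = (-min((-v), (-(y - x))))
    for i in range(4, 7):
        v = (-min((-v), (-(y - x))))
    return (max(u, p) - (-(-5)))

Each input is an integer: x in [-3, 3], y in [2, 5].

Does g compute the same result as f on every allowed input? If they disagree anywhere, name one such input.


This is a faithful refactor — statement counts differ; also loop structure differs; also arithmetic usage differs; also min/max/abs usage differs; also local variable names differ, but the computed results match everywhere.
As a probe, take x=3, y=2: f runs t := -3 | u := -3 | ((y * t) == (-y)): false | y := 9 | v := 0 | iter i=3: | v := 6 | iter i=4: | v := 6 | iter i=5: | v := 6 | iter i=6: | v := 6 | result -8; g runs p := -3 | u := -3 | ((p * y) == (-y)): false | y := 9 | v := 0 | v := 6 | iter i=4: | v := 6 | iter i=5: | v := 6 | iter i=6: | v := 6 | result -8; both end at -8.
Checked all 28 inputs in the declared domain: the outputs agree on every one.
verdict: equivalent


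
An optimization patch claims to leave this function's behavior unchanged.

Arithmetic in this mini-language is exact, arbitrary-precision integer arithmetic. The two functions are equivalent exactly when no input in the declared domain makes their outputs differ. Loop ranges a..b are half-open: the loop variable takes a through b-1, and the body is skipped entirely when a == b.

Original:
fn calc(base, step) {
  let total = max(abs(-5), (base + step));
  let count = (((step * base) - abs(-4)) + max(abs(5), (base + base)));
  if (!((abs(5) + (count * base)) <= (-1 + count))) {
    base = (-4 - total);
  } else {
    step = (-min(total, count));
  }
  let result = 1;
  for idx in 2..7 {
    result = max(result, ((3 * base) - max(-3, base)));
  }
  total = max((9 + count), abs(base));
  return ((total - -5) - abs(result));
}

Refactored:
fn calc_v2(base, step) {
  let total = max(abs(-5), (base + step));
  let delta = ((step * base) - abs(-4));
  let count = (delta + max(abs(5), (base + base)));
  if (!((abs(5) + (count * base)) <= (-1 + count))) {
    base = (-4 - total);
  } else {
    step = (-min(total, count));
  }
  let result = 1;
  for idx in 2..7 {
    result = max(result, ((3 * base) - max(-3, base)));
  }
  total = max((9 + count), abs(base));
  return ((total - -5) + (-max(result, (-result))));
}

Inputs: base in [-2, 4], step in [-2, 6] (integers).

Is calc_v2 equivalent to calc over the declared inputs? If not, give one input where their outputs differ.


The two versions differ — the changes include statement counts differ, arithmetic usage differs, local variable names differ, min/max/abs usage differs.
Spot check at base=2, step=2 — calc: total = 5; count = 5; (!((abs(5) + (count * base)) <= (-1 + count))) -> true; base = -9; result = 1; [idx=2]; result = 1; [idx=3]; result = 1; [idx=4]; result = 1; [idx=5]; result = 1; [idx=6]; result = 1; total = 14; return 18. calc_v2: total = 5; delta = 0; count = 5; (!((abs(5) + (count * base)) <= (-1 + count))) -> true; base = -9; result = 1; [idx=2]; result = 1; [idx=3]; result = 1; [idx=4]; result = 1; [idx=5]; result = 1; [idx=6]; result = 1; total = 14; return 18. Both give 18.
Checked all 63 inputs in the declared domain: the outputs agree on every one.
verdict: equivalent
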